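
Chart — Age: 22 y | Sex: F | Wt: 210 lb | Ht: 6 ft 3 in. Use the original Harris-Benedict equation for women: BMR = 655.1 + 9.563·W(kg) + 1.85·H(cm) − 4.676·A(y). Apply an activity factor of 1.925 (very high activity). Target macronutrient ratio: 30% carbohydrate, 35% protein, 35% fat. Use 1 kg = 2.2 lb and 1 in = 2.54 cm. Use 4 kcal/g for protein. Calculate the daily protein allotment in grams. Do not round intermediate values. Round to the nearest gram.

Convert to metric: weight = 210 ÷ 2.2 = 95.4545 kg; height = (6×12 + 3) × 2.54 = 75 × 2.54 = 190.5 cm.
Harris-Benedict: BMR = 655.1 + 9.563(95.4545) + 1.85(190.5) − 4.676(22) = 1817.4848 kcal/day.
TEE = 1817.4848 × 1.925 = 3498.6583 kcal/day.
Protein energy = 35% × 3498.6583 = 1224.5304 kcal.
Protein = 1224.5304 ÷ 4 kcal/g = 306.1326 g.

306 g/day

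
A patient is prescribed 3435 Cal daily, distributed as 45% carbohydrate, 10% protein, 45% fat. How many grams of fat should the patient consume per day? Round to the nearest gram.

172 g/day

Fat energy = 45% × 3435 = 1545.75 kcal.
At 9 kcal/g: 1545.75 ÷ 9 = 171.75 g.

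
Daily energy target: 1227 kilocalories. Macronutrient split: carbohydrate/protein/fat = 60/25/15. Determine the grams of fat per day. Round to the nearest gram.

Fat energy = 15% × 1227 = 184.05 kcal.
At 9 kcal/g: 184.05 ÷ 9 = 20.45 g.

20 g/day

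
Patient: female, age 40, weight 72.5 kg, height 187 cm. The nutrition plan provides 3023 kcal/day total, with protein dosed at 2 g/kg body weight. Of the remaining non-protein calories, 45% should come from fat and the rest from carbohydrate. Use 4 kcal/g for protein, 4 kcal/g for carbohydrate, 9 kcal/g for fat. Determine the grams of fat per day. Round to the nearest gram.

Protein = 2 × 72.5 = 145 g → 145 × 4 = 580 kcal.
Non-protein calories = 3023 − 580 = 2443 kcal.
Fat: 45% × 2443 = 1099.35 kcal; carbohydrate: 1343.65 kcal.
Fat: 1099.35 kcal ÷ 9 kcal/g = 122.15 g.

122 g/day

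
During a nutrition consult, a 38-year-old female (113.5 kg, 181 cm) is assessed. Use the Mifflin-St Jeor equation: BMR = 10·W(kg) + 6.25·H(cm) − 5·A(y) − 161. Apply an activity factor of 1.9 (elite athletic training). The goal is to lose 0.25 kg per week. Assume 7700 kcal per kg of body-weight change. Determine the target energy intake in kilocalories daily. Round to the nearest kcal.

3364 kilocalories daily

Mifflin-St Jeor (female): BMR = 10(113.5) + 6.25(181) − 5(38) − 161 = 1135 + 1131.25 − 190 − 161 = 1915.25 kcal/day.
TEE = 1915.25 × 1.9 = 3638.975 kcal/day.
Required daily deficit = 0.25 × 7700 ÷ 7 = 275 kcal/day.
Target intake = 3638.975 − 275 = 3363.975 kcal/day.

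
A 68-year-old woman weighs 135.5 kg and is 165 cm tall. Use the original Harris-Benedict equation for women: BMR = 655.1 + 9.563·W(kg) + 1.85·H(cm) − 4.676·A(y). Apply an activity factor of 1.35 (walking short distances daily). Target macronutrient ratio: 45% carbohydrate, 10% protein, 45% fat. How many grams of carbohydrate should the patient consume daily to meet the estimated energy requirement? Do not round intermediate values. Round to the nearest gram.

294 g/day

Harris-Benedict: BMR = 655.1 + 9.563(135.5) + 1.85(165) − 4.676(68) = 1938.1685 kcal/day.
TEE = 1938.1685 × 1.35 = 2616.5275 kcal/day.
Carbohydrate energy = 45% × 2616.5275 = 1177.4374 kcal.
Carbohydrate = 1177.4374 ÷ 4 kcal/g = 294.3593 g.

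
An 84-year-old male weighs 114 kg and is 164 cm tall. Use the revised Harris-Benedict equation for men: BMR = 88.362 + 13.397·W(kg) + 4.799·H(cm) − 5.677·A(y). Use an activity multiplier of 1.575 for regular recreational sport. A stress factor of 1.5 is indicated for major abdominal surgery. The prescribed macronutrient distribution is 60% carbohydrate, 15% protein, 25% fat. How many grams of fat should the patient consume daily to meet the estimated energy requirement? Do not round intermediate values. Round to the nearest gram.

126 g/day

Harris-Benedict: BMR = 88.362 + 13.397(114) + 4.799(164) − 5.677(84) = 1925.788 kcal/day.
TEE = 1925.788 × 1.575 = 3033.1161 kcal/day.
With stress factor 1.5: 3033.1161 × 1.5 = 4549.6742 kcal/day.
Fat energy = 25% × 4549.6742 = 1137.4185 kcal.
Fat = 1137.4185 ÷ 9 kcal/g = 126.3798 g.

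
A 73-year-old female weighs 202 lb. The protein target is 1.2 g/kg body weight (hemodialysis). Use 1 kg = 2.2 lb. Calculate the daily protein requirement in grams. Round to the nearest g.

Weight in kg = 202 ÷ 2.2 = 91.8182 kg.
Protein = 1.2 g/kg × 91.8182 kg = 110.1818 g/day.

110 g/day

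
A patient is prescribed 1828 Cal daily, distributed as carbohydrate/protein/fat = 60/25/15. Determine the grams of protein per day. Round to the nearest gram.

114 g/day

Protein energy = 25% × 1828 = 457 kcal.
At 4 kcal/g: 457 ÷ 4 = 114.25 g.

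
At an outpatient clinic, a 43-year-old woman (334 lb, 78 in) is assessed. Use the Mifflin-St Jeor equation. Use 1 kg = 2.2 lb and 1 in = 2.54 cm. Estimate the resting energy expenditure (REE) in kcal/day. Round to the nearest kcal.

2380 kcal/day

Convert to metric: weight = 334 ÷ 2.2 = 151.8182 kg; height = 78 × 2.54 = 198.12 cm.
Mifflin-St Jeor (female): BMR = 10(151.8182) + 6.25(198.12) − 5(43) − 161 = 1518.1818 + 1238.25 − 215 − 161 = 2380.4318 kcal/day.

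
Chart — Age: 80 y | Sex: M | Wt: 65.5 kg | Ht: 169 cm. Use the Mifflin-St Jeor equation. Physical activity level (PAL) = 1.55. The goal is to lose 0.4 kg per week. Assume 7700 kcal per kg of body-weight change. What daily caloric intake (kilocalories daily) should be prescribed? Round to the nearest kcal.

Mifflin-St Jeor (male): BMR = 10(65.5) + 6.25(169) − 5(80) + 5 = 655 + 1056.25 − 400 + 5 = 1316.25 kcal/day.
TEE = 1316.25 × 1.55 = 2040.1875 kcal/day.
Required daily deficit = 0.4 × 7700 ÷ 7 = 440 kcal/day.
Target intake = 2040.1875 − 440 = 1600.1875 kcal/day.

1600 kilocalories daily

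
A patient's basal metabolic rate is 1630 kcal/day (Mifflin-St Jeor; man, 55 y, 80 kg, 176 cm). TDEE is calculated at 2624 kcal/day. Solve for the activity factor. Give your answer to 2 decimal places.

1.61

Activity factor = TEE ÷ BMR = 2624 ÷ 1630 = 1.61.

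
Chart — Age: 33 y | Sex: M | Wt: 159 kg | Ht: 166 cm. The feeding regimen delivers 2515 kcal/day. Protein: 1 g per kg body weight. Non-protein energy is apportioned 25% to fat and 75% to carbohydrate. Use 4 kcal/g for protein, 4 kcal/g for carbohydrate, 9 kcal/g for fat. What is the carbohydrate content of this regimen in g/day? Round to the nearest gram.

Protein = 1 × 159 = 159 g → 159 × 4 = 636 kcal.
Non-protein calories = 2515 − 636 = 1879 kcal.
Fat: 25% × 1879 = 469.75 kcal; carbohydrate: 1409.25 kcal.
Carbohydrate: 1409.25 kcal ÷ 4 kcal/g = 352.3125 g.

352 g/day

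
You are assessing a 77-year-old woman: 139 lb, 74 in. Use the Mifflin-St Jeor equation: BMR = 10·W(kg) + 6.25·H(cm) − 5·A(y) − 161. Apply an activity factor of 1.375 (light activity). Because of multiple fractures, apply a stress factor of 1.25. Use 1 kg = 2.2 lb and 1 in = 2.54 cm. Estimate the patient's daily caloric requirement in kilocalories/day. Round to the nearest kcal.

Convert to metric: weight = 139 ÷ 2.2 = 63.1818 kg; height = 74 × 2.54 = 187.96 cm.
Mifflin-St Jeor (female): BMR = 10(63.1818) + 6.25(187.96) − 5(77) − 161 = 631.8182 + 1174.75 − 385 − 161 = 1260.5682 kcal/day.
TEE = BMR × activity factor = 1260.5682 × 1.375 = 1733.2813 kcal/day.
Apply stress factor: 1733.2813 × 1.25 = 2166.6016 kcal/day.

2167 kilocalories/day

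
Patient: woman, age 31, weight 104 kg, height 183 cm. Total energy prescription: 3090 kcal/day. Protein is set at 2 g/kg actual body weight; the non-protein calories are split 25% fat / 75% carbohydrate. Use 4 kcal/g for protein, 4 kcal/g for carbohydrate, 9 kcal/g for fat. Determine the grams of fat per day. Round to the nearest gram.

Protein = 2 × 104 = 208 g → 208 × 4 = 832 kcal.
Non-protein calories = 3090 − 832 = 2258 kcal.
Fat: 25% × 2258 = 564.5 kcal; carbohydrate: 1693.5 kcal.
Fat: 564.5 kcal ÷ 9 kcal/g = 62.7222 g.

63 g/day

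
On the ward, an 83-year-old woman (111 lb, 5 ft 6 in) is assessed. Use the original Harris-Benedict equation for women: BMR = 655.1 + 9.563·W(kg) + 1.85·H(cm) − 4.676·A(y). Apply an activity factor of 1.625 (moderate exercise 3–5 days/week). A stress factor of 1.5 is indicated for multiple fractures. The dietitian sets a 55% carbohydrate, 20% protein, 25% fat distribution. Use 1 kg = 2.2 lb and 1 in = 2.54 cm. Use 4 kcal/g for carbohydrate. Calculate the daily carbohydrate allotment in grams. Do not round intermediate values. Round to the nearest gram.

Convert to metric: weight = 111 ÷ 2.2 = 50.4545 kg; height = (5×12 + 6) × 2.54 = 66 × 2.54 = 167.64 cm.
Harris-Benedict: BMR = 655.1 + 9.563(50.4545) + 1.85(167.64) − 4.676(83) = 1059.6228 kcal/day.
TEE = 1059.6228 × 1.625 = 1721.8871 kcal/day.
With stress factor 1.5: 1721.8871 × 1.5 = 2582.8306 kcal/day.
Carbohydrate energy = 55% × 2582.8306 = 1420.5568 kcal.
Carbohydrate = 1420.5568 ÷ 4 kcal/g = 355.1392 g.

355 g/day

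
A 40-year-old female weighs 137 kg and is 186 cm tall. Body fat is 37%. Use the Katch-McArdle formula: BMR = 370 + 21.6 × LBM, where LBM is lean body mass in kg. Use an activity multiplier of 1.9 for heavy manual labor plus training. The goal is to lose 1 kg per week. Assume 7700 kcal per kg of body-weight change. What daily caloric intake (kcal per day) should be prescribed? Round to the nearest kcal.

3145 kcal per day

LBM = 137 × (1 − 0.37) = 86.31 kg. Katch-McArdle: BMR = 370 + 21.6 × 86.31 = 2234.296 kcal/day.
TEE = 2234.296 × 1.9 = 4245.1624 kcal/day.
Required daily deficit = 1 × 7700 ÷ 7 = 1100 kcal/day.
Target intake = 4245.1624 − 1100 = 3145.1624 kcal/day.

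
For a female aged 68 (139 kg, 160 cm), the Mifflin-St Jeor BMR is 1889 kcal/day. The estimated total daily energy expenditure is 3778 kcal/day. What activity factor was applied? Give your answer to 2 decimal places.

Activity factor = TEE ÷ BMR = 3778 ÷ 1889 = 2.

2.00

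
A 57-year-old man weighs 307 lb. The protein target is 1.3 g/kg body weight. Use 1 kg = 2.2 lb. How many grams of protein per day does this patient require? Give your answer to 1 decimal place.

Weight in kg = 307 ÷ 2.2 = 139.5455 kg.
Protein = 1.3 g/kg × 139.5455 kg = 181.4091 g/day.

181.4 g/day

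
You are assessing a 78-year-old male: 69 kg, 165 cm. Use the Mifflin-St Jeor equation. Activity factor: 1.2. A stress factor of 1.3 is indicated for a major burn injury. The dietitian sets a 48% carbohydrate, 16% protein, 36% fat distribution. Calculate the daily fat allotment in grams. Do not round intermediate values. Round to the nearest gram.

Mifflin-St Jeor (male): BMR = 10(69) + 6.25(165) − 5(78) + 5 = 690 + 1031.25 − 390 + 5 = 1336.25 kcal/day.
TEE = 1336.25 × 1.2 = 1603.5 kcal/day.
With stress factor 1.3: 1603.5 × 1.3 = 2084.55 kcal/day.
Fat energy = 36% × 2084.55 = 750.438 kcal.
Fat = 750.438 ÷ 9 kcal/g = 83.382 g.

83 g/day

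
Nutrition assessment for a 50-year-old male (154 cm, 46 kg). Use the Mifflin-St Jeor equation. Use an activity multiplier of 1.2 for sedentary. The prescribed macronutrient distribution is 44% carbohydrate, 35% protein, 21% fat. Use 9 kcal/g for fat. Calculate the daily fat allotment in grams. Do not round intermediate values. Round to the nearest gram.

33 g/day

Mifflin-St Jeor (male): BMR = 10(46) + 6.25(154) − 5(50) + 5 = 460 + 962.5 − 250 + 5 = 1177.5 kcal/day.
TEE = 1177.5 × 1.2 = 1413 kcal/day.
Fat energy = 21% × 1413 = 296.73 kcal.
Fat = 296.73 ÷ 9 kcal/g = 32.97 g.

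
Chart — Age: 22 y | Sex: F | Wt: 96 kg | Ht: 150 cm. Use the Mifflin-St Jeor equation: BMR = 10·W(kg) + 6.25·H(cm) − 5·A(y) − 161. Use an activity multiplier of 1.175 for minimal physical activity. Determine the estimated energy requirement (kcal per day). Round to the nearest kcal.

1911 kcal per day

Mifflin-St Jeor (female): BMR = 10(96) + 6.25(150) − 5(22) − 161 = 960 + 937.5 − 110 − 161 = 1626.5 kcal/day.
TEE = BMR × activity factor = 1626.5 × 1.175 = 1911.1375 kcal/day.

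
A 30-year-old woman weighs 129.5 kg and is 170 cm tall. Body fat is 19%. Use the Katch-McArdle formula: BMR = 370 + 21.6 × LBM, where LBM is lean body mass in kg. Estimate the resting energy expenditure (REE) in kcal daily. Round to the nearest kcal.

LBM = 129.5 × (1 − 0.19) = 104.895 kg. Katch-McArdle: BMR = 370 + 21.6 × 104.895 = 2635.732 kcal/day.

2636 kcal daily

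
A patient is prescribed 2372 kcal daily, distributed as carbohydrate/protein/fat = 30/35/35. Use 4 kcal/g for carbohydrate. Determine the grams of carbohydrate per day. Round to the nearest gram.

178 g/day

Carbohydrate energy = 30% × 2372 = 711.6 kcal.
At 4 kcal/g: 711.6 ÷ 4 = 177.9 g.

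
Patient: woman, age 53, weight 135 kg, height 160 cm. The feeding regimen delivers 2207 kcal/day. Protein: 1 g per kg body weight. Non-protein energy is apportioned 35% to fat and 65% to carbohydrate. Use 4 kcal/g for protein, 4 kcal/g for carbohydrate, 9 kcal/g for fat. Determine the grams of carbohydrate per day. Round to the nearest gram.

Protein = 1 × 135 = 135 g → 135 × 4 = 540 kcal.
Non-protein calories = 2207 − 540 = 1667 kcal.
Fat: 35% × 1667 = 583.45 kcal; carbohydrate: 1083.55 kcal.
Carbohydrate: 1083.55 kcal ÷ 4 kcal/g = 270.8875 g.

271 g/day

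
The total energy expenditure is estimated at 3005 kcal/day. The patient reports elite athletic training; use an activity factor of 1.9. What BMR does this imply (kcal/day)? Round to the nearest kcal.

1582 kcal/day

BMR = TEE ÷ activity factor = 3005 ÷ 1.9 = 1581.5789 kcal/day.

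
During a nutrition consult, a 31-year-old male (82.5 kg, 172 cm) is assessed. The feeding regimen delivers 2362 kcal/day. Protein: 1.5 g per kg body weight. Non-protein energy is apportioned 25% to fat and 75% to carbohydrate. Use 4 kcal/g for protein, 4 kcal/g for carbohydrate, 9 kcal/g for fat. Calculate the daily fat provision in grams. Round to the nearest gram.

52 g/day

Protein = 1.5 × 82.5 = 123.75 g → 123.75 × 4 = 495 kcal.
Non-protein calories = 2362 − 495 = 1867 kcal.
Fat: 25% × 1867 = 466.75 kcal; carbohydrate: 1400.25 kcal.
Fat: 466.75 kcal ÷ 9 kcal/g = 51.8611 g.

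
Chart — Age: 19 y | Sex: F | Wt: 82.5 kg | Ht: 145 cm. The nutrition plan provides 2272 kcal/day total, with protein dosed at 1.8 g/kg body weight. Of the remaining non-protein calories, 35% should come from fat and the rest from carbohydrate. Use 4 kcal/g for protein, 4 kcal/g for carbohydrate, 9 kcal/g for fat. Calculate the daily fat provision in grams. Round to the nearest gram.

65 g/day

Protein = 1.8 × 82.5 = 148.5 g → 148.5 × 4 = 594 kcal.
Non-protein calories = 2272 − 594 = 1678 kcal.
Fat: 35% × 1678 = 587.3 kcal; carbohydrate: 1090.7 kcal.
Fat: 587.3 kcal ÷ 9 kcal/g = 65.2556 g.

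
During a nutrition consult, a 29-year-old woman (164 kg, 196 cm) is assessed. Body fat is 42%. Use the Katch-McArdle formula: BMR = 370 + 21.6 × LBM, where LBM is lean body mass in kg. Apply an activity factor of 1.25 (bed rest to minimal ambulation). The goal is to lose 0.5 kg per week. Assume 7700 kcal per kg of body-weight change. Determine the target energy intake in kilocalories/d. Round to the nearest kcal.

LBM = 164 × (1 − 0.42) = 95.12 kg. Katch-McArdle: BMR = 370 + 21.6 × 95.12 = 2424.592 kcal/day.
TEE = 2424.592 × 1.25 = 3030.74 kcal/day.
Required daily deficit = 0.5 × 7700 ÷ 7 = 550 kcal/day.
Target intake = 3030.74 − 550 = 2480.74 kcal/day.

2481 kilocalories/d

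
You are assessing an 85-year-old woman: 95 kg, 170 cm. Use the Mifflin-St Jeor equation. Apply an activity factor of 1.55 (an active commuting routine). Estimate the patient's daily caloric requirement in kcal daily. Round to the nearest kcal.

Mifflin-St Jeor (female): BMR = 10(95) + 6.25(170) − 5(85) − 161 = 950 + 1062.5 − 425 − 161 = 1426.5 kcal/day.
TEE = BMR × activity factor = 1426.5 × 1.55 = 2211.075 kcal/day.

2211 kcal daily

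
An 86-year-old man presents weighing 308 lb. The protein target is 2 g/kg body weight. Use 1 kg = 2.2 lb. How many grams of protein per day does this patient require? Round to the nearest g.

280 g/day

Weight in kg = 308 ÷ 2.2 = 140 kg.
Protein = 2 g/kg × 140 kg = 280 g/day.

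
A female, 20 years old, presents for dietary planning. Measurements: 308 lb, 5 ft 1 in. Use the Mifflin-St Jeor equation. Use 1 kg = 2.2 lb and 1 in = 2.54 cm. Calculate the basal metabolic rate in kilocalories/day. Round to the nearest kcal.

2107 kilocalories/day

Convert to metric: weight = 308 ÷ 2.2 = 140 kg; height = (5×12 + 1) × 2.54 = 61 × 2.54 = 154.94 cm.
Mifflin-St Jeor (female): BMR = 10(140) + 6.25(154.94) − 5(20) − 161 = 1400 + 968.375 − 100 − 161 = 2107.375 kcal/day.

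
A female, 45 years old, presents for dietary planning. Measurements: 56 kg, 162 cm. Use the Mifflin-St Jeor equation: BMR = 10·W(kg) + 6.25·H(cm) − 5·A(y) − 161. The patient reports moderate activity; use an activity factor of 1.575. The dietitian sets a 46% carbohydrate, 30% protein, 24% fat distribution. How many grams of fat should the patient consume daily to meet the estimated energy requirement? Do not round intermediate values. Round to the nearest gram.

50 g/day

Mifflin-St Jeor (female): BMR = 10(56) + 6.25(162) − 5(45) − 161 = 560 + 1012.5 − 225 − 161 = 1186.5 kcal/day.
TEE = 1186.5 × 1.575 = 1868.7375 kcal/day.
Fat energy = 24% × 1868.7375 = 448.497 kcal.
Fat = 448.497 ÷ 9 kcal/g = 49.833 g.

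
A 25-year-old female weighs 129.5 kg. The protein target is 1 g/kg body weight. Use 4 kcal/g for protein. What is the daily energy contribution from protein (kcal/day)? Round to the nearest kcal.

518 kcal/day

Protein = 1 g/kg × 129.5 kg = 129.5 g/day.
Protein energy = 129.5 g × 4 kcal/g = 518 kcal/day.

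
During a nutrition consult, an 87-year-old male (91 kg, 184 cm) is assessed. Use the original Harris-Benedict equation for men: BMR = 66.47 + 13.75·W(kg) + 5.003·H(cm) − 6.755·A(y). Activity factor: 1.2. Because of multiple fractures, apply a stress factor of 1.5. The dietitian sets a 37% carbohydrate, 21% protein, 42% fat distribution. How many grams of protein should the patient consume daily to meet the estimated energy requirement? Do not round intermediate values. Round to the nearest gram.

Harris-Benedict: BMR = 66.47 + 13.75(91) + 5.003(184) − 6.755(87) = 1650.587 kcal/day.
TEE = 1650.587 × 1.2 = 1980.7044 kcal/day.
With stress factor 1.5: 1980.7044 × 1.5 = 2971.0566 kcal/day.
Protein energy = 21% × 2971.0566 = 623.9219 kcal.
Protein = 623.9219 ÷ 4 kcal/g = 155.9805 g.

156 g/day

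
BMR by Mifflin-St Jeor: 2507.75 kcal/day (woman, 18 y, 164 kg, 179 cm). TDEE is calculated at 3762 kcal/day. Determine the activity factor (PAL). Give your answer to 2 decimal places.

Activity factor = TEE ÷ BMR = 3762 ÷ 2507.75 = 1.5.

1.50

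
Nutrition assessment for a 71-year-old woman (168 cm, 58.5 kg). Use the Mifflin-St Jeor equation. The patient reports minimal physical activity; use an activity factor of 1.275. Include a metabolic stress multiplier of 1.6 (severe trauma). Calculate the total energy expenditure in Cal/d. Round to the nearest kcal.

Mifflin-St Jeor (female): BMR = 10(58.5) + 6.25(168) − 5(71) − 161 = 585 + 1050 − 355 − 161 = 1119 kcal/day.
TEE = BMR × activity factor = 1119 × 1.275 = 1426.725 kcal/day.
Apply stress factor: 1426.725 × 1.6 = 2282.76 kcal/day.

2283 Cal/d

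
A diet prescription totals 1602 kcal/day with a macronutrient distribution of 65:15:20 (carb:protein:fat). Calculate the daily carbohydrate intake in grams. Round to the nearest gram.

Carbohydrate energy = 65% × 1602 = 1041.3 kcal.
At 4 kcal/g: 1041.3 ÷ 4 = 260.325 g.

260 g/day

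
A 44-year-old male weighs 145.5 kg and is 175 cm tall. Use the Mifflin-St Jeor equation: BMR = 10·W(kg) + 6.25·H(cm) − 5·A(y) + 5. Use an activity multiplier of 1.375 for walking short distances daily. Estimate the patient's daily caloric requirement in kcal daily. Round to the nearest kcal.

3209 kcal daily

Mifflin-St Jeor (male): BMR = 10(145.5) + 6.25(175) − 5(44) + 5 = 1455 + 1093.75 − 220 + 5 = 2333.75 kcal/day.
TEE = BMR × activity factor = 2333.75 × 1.375 = 3208.9063 kcal/day.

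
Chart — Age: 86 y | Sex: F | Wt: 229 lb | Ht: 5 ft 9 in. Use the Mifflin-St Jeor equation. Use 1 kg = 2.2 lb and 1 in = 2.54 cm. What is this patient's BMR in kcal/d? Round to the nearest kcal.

Convert to metric: weight = 229 ÷ 2.2 = 104.0909 kg; height = (5×12 + 9) × 2.54 = 69 × 2.54 = 175.26 cm.
Mifflin-St Jeor (female): BMR = 10(104.0909) + 6.25(175.26) − 5(86) − 161 = 1040.9091 + 1095.375 − 430 − 161 = 1545.2841 kcal/day.

1545 kcal/d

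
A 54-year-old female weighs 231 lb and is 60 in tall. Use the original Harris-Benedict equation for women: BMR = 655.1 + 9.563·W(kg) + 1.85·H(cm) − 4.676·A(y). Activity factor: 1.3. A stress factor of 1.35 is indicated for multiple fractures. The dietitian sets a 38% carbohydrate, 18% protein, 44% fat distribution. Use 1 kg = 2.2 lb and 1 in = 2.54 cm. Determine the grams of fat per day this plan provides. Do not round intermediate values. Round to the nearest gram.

Convert to metric: weight = 231 ÷ 2.2 = 105 kg; height = 60 × 2.54 = 152.4 cm.
Harris-Benedict: BMR = 655.1 + 9.563(105) + 1.85(152.4) − 4.676(54) = 1688.651 kcal/day.
TEE = 1688.651 × 1.3 = 2195.2463 kcal/day.
With stress factor 1.35: 2195.2463 × 1.35 = 2963.5825 kcal/day.
Fat energy = 44% × 2963.5825 = 1303.9763 kcal.
Fat = 1303.9763 ÷ 9 kcal/g = 144.8863 g.

145 g/day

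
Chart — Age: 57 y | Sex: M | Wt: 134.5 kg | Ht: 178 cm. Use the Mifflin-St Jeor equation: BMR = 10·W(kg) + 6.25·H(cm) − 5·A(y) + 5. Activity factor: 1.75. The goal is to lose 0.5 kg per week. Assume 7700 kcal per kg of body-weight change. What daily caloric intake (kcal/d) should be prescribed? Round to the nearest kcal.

3261 kcal/d

Mifflin-St Jeor (male): BMR = 10(134.5) + 6.25(178) − 5(57) + 5 = 1345 + 1112.5 − 285 + 5 = 2177.5 kcal/day.
TEE = 2177.5 × 1.75 = 3810.625 kcal/day.
Required daily deficit = 0.5 × 7700 ÷ 7 = 550 kcal/day.
Target intake = 3810.625 − 550 = 3260.625 kcal/day.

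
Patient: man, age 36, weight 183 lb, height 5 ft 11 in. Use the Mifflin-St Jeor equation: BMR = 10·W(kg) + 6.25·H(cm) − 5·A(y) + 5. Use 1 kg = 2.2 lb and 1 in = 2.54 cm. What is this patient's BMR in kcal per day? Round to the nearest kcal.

1784 kcal per day

Convert to metric: weight = 183 ÷ 2.2 = 83.1818 kg; height = (5×12 + 11) × 2.54 = 71 × 2.54 = 180.34 cm.
Mifflin-St Jeor (male): BMR = 10(83.1818) + 6.25(180.34) − 5(36) + 5 = 831.8182 + 1127.125 − 180 + 5 = 1783.9432 kcal/day.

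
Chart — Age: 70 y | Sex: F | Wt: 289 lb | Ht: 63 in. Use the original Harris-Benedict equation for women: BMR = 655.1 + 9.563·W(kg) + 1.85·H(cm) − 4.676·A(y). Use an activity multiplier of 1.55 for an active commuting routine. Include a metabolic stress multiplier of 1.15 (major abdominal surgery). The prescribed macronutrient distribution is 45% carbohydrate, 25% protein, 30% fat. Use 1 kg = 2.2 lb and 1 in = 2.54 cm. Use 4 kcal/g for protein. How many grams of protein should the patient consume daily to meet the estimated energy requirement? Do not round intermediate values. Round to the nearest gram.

Convert to metric: weight = 289 ÷ 2.2 = 131.3636 kg; height = 63 × 2.54 = 160.02 cm.
Harris-Benedict: BMR = 655.1 + 9.563(131.3636) + 1.85(160.02) − 4.676(70) = 1880.0475 kcal/day.
TEE = 1880.0475 × 1.55 = 2914.0736 kcal/day.
With stress factor 1.15: 2914.0736 × 1.15 = 3351.1846 kcal/day.
Protein energy = 25% × 3351.1846 = 837.7961 kcal.
Protein = 837.7961 ÷ 4 kcal/g = 209.449 g.

209 g/day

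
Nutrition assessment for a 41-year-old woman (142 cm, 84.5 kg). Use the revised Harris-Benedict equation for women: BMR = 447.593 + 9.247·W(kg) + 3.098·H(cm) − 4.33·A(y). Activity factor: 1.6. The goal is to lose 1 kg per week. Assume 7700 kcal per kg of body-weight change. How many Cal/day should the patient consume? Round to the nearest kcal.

Harris-Benedict: BMR = 447.593 + 9.247(84.5) + 3.098(142) − 4.33(41) = 1491.3505 kcal/day.
TEE = 1491.3505 × 1.6 = 2386.1608 kcal/day.
Required daily deficit = 1 × 7700 ÷ 7 = 1100 kcal/day.
Target intake = 2386.1608 − 1100 = 1286.1608 kcal/day.

1286 Cal/day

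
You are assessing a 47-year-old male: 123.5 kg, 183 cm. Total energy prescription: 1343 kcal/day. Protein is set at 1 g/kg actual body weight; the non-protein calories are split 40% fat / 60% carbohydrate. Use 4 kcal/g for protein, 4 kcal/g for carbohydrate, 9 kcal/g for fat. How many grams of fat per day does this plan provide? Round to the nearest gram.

Protein = 1 × 123.5 = 123.5 g → 123.5 × 4 = 494 kcal.
Non-protein calories = 1343 − 494 = 849 kcal.
Fat: 40% × 849 = 339.6 kcal; carbohydrate: 509.4 kcal.
Fat: 339.6 kcal ÷ 9 kcal/g = 37.7333 g.

38 g/day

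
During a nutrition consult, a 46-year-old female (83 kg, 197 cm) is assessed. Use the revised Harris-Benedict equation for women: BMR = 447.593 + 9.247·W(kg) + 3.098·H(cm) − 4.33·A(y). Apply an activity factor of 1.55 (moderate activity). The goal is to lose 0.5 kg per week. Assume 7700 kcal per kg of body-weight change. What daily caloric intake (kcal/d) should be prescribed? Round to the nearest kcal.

1971 kcal/d

Harris-Benedict: BMR = 447.593 + 9.247(83) + 3.098(197) − 4.33(46) = 1626.22 kcal/day.
TEE = 1626.22 × 1.55 = 2520.641 kcal/day.
Required daily deficit = 0.5 × 7700 ÷ 7 = 550 kcal/day.
Target intake = 2520.641 − 550 = 1970.641 kcal/day.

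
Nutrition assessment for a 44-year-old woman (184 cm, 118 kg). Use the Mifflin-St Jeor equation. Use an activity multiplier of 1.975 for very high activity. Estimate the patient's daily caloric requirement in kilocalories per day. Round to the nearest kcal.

3849 kilocalories per day

Mifflin-St Jeor (female): BMR = 10(118) + 6.25(184) − 5(44) − 161 = 1180 + 1150 − 220 − 161 = 1949 kcal/day.
TEE = BMR × activity factor = 1949 × 1.975 = 3849.275 kcal/day.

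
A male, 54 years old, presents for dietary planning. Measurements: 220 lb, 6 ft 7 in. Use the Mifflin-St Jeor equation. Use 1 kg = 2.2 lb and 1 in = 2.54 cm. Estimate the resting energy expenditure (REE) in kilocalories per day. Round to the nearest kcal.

Convert to metric: weight = 220 ÷ 2.2 = 100 kg; height = (6×12 + 7) × 2.54 = 79 × 2.54 = 200.66 cm.
Mifflin-St Jeor (male): BMR = 10(100) + 6.25(200.66) − 5(54) + 5 = 1000 + 1254.125 − 270 + 5 = 1989.125 kcal/day.

1989 kilocalories per day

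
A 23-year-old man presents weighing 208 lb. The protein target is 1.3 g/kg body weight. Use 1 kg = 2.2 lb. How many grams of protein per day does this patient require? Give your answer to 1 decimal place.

122.9 g/day

Weight in kg = 208 ÷ 2.2 = 94.5455 kg.
Protein = 1.3 g/kg × 94.5455 kg = 122.9091 g/day.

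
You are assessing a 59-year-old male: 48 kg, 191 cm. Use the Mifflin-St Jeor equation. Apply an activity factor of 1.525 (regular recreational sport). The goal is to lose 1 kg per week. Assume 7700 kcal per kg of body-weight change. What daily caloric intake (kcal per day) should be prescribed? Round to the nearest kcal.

1010 kcal per day

Mifflin-St Jeor (male): BMR = 10(48) + 6.25(191) − 5(59) + 5 = 480 + 1193.75 − 295 + 5 = 1383.75 kcal/day.
TEE = 1383.75 × 1.525 = 2110.2188 kcal/day.
Required daily deficit = 1 × 7700 ÷ 7 = 1100 kcal/day.
Target intake = 2110.2188 − 1100 = 1010.2188 kcal/day.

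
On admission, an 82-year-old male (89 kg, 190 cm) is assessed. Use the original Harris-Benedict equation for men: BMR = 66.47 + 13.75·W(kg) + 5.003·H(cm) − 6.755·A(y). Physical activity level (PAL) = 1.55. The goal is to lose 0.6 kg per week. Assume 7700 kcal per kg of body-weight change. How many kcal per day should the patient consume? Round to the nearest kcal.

Harris-Benedict: BMR = 66.47 + 13.75(89) + 5.003(190) − 6.755(82) = 1686.88 kcal/day.
TEE = 1686.88 × 1.55 = 2614.664 kcal/day.
Required daily deficit = 0.6 × 7700 ÷ 7 = 660 kcal/day.
Target intake = 2614.664 − 660 = 1954.664 kcal/day.

1955 kcal per day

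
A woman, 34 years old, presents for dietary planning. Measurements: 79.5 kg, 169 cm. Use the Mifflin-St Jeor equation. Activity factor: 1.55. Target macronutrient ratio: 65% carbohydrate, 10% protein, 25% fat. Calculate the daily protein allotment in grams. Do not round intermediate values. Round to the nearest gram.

Mifflin-St Jeor (female): BMR = 10(79.5) + 6.25(169) − 5(34) − 161 = 795 + 1056.25 − 170 − 161 = 1520.25 kcal/day.
TEE = 1520.25 × 1.55 = 2356.3875 kcal/day.
Protein energy = 10% × 2356.3875 = 235.6388 kcal.
Protein = 235.6388 ÷ 4 kcal/g = 58.9097 g.

59 g/day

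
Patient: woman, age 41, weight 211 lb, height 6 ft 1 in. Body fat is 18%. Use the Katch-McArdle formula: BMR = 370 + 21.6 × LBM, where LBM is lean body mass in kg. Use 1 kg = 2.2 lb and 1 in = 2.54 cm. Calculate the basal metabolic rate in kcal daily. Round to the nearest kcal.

2069 kcal daily

Convert to metric: weight = 211 ÷ 2.2 = 95.9091 kg; height = (6×12 + 1) × 2.54 = 73 × 2.54 = 185.42 cm.
LBM = 95.9091 × (1 − 0.18) = 78.6455 kg. Katch-McArdle: BMR = 370 + 21.6 × 78.6455 = 2068.7418 kcal/day.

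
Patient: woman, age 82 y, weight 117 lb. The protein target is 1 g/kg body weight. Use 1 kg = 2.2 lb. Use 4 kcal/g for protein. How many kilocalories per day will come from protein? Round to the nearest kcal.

213 kcal/day

Weight in kg = 117 ÷ 2.2 = 53.1818 kg.
Protein = 1 g/kg × 53.1818 kg = 53.1818 g/day.
Protein energy = 53.1818 g × 4 kcal/g = 212.7273 kcal/day.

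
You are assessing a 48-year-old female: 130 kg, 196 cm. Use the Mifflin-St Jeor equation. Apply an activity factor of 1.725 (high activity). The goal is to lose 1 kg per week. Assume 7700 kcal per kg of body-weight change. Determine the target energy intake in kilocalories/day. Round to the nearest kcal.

2564 kilocalories/day

Mifflin-St Jeor (female): BMR = 10(130) + 6.25(196) − 5(48) − 161 = 1300 + 1225 − 240 − 161 = 2124 kcal/day.
TEE = 2124 × 1.725 = 3663.9 kcal/day.
Required daily deficit = 1 × 7700 ÷ 7 = 1100 kcal/day.
Target intake = 3663.9 − 1100 = 2563.9 kcal/day.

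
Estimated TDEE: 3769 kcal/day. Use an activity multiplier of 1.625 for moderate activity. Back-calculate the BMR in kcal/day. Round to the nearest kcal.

2319 kcal/day

BMR = TEE ÷ activity factor = 3769 ÷ 1.625 = 2319.3846 kcal/day.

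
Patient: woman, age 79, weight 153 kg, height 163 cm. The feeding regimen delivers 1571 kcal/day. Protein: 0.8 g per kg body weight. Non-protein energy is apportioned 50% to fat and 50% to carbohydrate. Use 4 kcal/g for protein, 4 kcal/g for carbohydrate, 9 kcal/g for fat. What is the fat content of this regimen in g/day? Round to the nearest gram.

60 g/day

Protein = 0.8 × 153 = 122.4 g → 122.4 × 4 = 489.6 kcal.
Non-protein calories = 1571 − 489.6 = 1081.4 kcal.
Fat: 50% × 1081.4 = 540.7 kcal; carbohydrate: 540.7 kcal.
Fat: 540.7 kcal ÷ 9 kcal/g = 60.0778 g.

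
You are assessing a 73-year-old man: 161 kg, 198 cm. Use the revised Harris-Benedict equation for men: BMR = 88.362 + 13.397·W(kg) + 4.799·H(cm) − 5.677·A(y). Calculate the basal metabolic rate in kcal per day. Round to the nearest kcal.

2781 kcal per day

Harris-Benedict: BMR = 88.362 + 13.397(161) + 4.799(198) − 5.677(73) = 2781.06 kcal/day.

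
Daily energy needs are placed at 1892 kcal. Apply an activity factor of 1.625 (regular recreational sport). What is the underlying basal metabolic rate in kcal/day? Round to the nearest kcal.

BMR = TEE ÷ activity factor = 1892 ÷ 1.625 = 1164.3077 kcal/day.

1164 kcal/day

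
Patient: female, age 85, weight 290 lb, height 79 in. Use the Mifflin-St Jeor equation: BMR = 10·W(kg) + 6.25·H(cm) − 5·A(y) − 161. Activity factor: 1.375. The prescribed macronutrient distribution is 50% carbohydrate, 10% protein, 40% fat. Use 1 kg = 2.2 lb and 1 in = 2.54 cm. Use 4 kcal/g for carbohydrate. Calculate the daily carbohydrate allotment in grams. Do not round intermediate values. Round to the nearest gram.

341 g/day

Convert to metric: weight = 290 ÷ 2.2 = 131.8182 kg; height = 79 × 2.54 = 200.66 cm.
Mifflin-St Jeor (female): BMR = 10(131.8182) + 6.25(200.66) − 5(85) − 161 = 1318.1818 + 1254.125 − 425 − 161 = 1986.3068 kcal/day.
TEE = 1986.3068 × 1.375 = 2731.1719 kcal/day.
Carbohydrate energy = 50% × 2731.1719 = 1365.5859 kcal.
Carbohydrate = 1365.5859 ÷ 4 kcal/g = 341.3965 g.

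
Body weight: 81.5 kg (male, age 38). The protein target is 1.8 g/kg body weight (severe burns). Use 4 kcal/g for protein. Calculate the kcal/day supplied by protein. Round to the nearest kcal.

Protein = 1.8 g/kg × 81.5 kg = 146.7 g/day.
Protein energy = 146.7 g × 4 kcal/g = 586.8 kcal/day.

587 kcal/day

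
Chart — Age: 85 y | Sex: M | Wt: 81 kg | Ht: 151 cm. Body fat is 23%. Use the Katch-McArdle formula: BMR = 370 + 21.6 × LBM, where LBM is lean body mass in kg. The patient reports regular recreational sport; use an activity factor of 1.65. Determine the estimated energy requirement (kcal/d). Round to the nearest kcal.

LBM = 81 × (1 − 0.23) = 62.37 kg. Katch-McArdle: BMR = 370 + 21.6 × 62.37 = 1717.192 kcal/day.
TEE = BMR × activity factor = 1717.192 × 1.65 = 2833.3668 kcal/day.

2833 kcal/d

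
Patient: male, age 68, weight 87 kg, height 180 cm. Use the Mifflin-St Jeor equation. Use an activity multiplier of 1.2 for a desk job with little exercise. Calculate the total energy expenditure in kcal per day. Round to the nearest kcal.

1992 kcal per day

Mifflin-St Jeor (male): BMR = 10(87) + 6.25(180) − 5(68) + 5 = 870 + 1125 − 340 + 5 = 1660 kcal/day.
TEE = BMR × activity factor = 1660 × 1.2 = 1992 kcal/day.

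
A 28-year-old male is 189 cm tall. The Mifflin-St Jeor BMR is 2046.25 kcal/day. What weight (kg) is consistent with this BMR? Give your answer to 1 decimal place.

100.0 kg

2046.25 = 10·W + 6.25(189) − 5(28) + 5
10·W = 2046.25 − 1046.25 = 1000, so W = 100 kg.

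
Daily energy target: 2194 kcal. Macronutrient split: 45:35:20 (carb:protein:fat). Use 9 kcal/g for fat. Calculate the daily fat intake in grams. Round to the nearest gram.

49 g/day

Fat energy = 20% × 2194 = 438.8 kcal.
At 9 kcal/g: 438.8 ÷ 9 = 48.7556 g.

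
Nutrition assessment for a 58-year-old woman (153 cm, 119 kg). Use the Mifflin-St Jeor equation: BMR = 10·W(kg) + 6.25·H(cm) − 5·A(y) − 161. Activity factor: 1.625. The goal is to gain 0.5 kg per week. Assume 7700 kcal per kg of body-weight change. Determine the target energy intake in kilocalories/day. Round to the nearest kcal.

Mifflin-St Jeor (female): BMR = 10(119) + 6.25(153) − 5(58) − 161 = 1190 + 956.25 − 290 − 161 = 1695.25 kcal/day.
TEE = 1695.25 × 1.625 = 2754.7813 kcal/day.
Required daily surplus = 0.5 × 7700 ÷ 7 = 550 kcal/day.
Target intake = 2754.7813 + 550 = 3304.7813 kcal/day.

3305 kilocalories/day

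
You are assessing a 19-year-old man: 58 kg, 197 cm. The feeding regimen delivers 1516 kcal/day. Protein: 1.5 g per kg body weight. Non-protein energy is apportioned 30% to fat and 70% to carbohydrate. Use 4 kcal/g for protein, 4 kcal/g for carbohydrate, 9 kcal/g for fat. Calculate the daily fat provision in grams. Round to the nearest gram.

Protein = 1.5 × 58 = 87 g → 87 × 4 = 348 kcal.
Non-protein calories = 1516 − 348 = 1168 kcal.
Fat: 30% × 1168 = 350.4 kcal; carbohydrate: 817.6 kcal.
Fat: 350.4 kcal ÷ 9 kcal/g = 38.9333 g.

39 g/day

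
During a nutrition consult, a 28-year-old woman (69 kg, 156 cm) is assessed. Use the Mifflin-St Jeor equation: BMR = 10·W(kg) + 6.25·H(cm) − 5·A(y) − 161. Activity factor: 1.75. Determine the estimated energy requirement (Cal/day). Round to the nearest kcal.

Mifflin-St Jeor (female): BMR = 10(69) + 6.25(156) − 5(28) − 161 = 690 + 975 − 140 − 161 = 1364 kcal/day.
TEE = BMR × activity factor = 1364 × 1.75 = 2387 kcal/day.

2387 Cal/day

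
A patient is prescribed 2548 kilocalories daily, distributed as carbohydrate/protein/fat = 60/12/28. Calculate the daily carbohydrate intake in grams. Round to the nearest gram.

382 g/day

Carbohydrate energy = 60% × 2548 = 1528.8 kcal.
At 4 kcal/g: 1528.8 ÷ 4 = 382.2 g.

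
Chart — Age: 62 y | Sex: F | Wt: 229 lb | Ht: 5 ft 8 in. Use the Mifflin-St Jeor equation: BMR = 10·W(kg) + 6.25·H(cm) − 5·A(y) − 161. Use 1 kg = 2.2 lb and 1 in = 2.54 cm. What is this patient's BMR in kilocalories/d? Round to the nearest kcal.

Convert to metric: weight = 229 ÷ 2.2 = 104.0909 kg; height = (5×12 + 8) × 2.54 = 68 × 2.54 = 172.72 cm.
Mifflin-St Jeor (female): BMR = 10(104.0909) + 6.25(172.72) − 5(62) − 161 = 1040.9091 + 1079.5 − 310 − 161 = 1649.4091 kcal/day.

1649 kilocalories/d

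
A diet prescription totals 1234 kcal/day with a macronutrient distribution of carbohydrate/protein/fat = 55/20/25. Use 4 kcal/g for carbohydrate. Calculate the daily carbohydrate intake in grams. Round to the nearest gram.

Carbohydrate energy = 55% × 1234 = 678.7 kcal.
At 4 kcal/g: 678.7 ÷ 4 = 169.675 g.

170 g/day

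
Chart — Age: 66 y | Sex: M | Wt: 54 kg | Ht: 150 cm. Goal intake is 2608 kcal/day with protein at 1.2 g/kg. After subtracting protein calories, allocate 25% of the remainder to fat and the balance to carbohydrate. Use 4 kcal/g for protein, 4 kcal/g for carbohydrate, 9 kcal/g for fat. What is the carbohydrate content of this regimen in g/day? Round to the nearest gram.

440 g/day

Protein = 1.2 × 54 = 64.8 g → 64.8 × 4 = 259.2 kcal.
Non-protein calories = 2608 − 259.2 = 2348.8 kcal.
Fat: 25% × 2348.8 = 587.2 kcal; carbohydrate: 1761.6 kcal.
Carbohydrate: 1761.6 kcal ÷ 4 kcal/g = 440.4 g.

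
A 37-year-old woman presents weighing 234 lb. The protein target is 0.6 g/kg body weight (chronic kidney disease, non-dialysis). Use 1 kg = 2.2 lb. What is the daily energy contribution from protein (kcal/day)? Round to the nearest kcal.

255 kcal/day

Weight in kg = 234 ÷ 2.2 = 106.3636 kg.
Protein = 0.6 g/kg × 106.3636 kg = 63.8182 g/day.
Protein energy = 63.8182 g × 4 kcal/g = 255.2727 kcal/day.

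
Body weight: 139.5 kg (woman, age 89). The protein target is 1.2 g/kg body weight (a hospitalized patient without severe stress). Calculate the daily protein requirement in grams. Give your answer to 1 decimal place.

167.4 g/day

Protein = 1.2 g/kg × 139.5 kg = 167.4 g/day.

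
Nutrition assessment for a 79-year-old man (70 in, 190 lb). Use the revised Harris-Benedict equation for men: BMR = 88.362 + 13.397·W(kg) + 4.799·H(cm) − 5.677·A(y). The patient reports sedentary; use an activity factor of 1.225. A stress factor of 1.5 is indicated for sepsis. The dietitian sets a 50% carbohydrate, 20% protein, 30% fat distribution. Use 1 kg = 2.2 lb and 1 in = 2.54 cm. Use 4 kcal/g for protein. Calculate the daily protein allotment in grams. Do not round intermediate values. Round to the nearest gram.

Convert to metric: weight = 190 ÷ 2.2 = 86.3636 kg; height = 70 × 2.54 = 177.8 cm.
Harris-Benedict: BMR = 88.362 + 13.397(86.3636) + 4.799(177.8) − 5.677(79) = 1650.1548 kcal/day.
TEE = 1650.1548 × 1.225 = 2021.4397 kcal/day.
With stress factor 1.5: 2021.4397 × 1.5 = 3032.1595 kcal/day.
Protein energy = 20% × 3032.1595 = 606.4319 kcal.
Protein = 606.4319 ÷ 4 kcal/g = 151.608 g.

152 g/day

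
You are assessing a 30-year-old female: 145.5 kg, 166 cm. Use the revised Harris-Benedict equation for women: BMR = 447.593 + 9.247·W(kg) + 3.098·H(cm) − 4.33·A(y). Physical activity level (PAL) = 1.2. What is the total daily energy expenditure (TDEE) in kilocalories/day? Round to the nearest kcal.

Harris-Benedict: BMR = 447.593 + 9.247(145.5) + 3.098(166) − 4.33(30) = 2177.3995 kcal/day.
TEE = BMR × activity factor = 2177.3995 × 1.2 = 2612.8794 kcal/day.

2613 kilocalories/day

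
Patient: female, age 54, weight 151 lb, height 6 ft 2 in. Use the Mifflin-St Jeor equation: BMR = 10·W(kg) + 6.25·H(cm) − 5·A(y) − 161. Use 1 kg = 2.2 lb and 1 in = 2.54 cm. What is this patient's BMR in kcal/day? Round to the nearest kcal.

Convert to metric: weight = 151 ÷ 2.2 = 68.6364 kg; height = (6×12 + 2) × 2.54 = 74 × 2.54 = 187.96 cm.
Mifflin-St Jeor (female): BMR = 10(68.6364) + 6.25(187.96) − 5(54) − 161 = 686.3636 + 1174.75 − 270 − 161 = 1430.1136 kcal/day.

1430 kcal/day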